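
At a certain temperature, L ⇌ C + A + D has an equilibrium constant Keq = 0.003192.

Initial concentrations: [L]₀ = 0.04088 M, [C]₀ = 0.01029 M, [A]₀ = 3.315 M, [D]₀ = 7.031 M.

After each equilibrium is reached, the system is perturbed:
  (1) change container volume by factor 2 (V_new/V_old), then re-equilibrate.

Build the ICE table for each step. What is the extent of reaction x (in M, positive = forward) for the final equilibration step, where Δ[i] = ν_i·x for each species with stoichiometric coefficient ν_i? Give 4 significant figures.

Q₀ = 5.867 vs Keq = 0.003192 ⇒ Q>K, reverse
Step 1:
                  L         C         A         D
  init      0.04088   0.01029     3.315     7.031
  Δ         0.01028  -0.01028  -0.01028  -0.01028
  eq        0.05116 7.0389e-06     3.305     7.021
  solve Keq expr → x = -0.01028; check Q = 0.003192
Then change container volume by factor 2 (V_new/V_old).
Step 2:
                  L         C         A         D
  init      0.02558 3.5194e-06     1.652      3.51
  Δ       -1.0552e-05 1.0552e-05 1.0552e-05 1.0552e-05
  eq        0.02557 1.4072e-05     1.652      3.51
  solve Keq expr → x = 1.0552e-05; check Q = 0.003192

x = 1.0552e-05 M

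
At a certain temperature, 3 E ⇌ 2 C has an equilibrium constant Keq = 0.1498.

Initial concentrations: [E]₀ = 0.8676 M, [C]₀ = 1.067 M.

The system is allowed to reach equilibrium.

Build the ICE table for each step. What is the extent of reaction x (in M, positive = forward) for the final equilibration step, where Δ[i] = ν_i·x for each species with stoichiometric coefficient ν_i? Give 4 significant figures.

x = -0.1949 M

Q₀ = 1.743 vs Keq = 0.1498 ⇒ Q>K, reverse
Step 1:
                   E          C
  Initial     0.8676      1.067
  Change      0.5846    -0.3897
  Equil        1.452     0.6773
  solve Keq expr → x = -0.1949; check Q = 0.1498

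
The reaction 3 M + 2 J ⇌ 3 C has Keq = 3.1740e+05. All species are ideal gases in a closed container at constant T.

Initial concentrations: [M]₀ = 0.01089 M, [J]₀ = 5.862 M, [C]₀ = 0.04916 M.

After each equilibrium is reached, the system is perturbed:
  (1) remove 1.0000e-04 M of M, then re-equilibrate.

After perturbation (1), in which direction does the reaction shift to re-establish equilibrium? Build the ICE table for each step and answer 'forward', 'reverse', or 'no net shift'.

Q₀ = 2.677 vs Keq = 3.1740e+05 ⇒ Q<K, forward
Step 1:
                    M           J           C
  I           0.01089       5.862     0.04916
  C          -0.01062    -0.00708     0.01062
  E        2.6978e-04       5.855     0.05978
  solve Keq expr → x = 0.00354; check Q = 3.1740e+05
Then remove 1.0000e-04 M of M.
Step 2:
                    M           J           C
  I        1.6978e-04       5.855     0.05978
  C        9.9549e-05  6.6366e-05 -9.9549e-05
  E        2.6933e-04       5.855     0.05968
  solve Keq expr → x = -3.3183e-05; check Q = 3.1740e+05

Direction: reverse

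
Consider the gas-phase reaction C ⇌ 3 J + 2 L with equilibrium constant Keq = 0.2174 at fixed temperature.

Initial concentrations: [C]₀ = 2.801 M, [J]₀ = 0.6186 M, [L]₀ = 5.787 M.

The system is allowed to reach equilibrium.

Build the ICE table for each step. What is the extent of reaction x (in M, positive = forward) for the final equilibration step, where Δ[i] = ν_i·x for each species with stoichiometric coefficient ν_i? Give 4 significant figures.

Q₀ = 2.83 vs Keq = 0.2174 ⇒ Q>K, reverse
Step 1:
                   C          J          L
  I            2.801     0.6186      5.787
  C           0.1149    -0.3448    -0.2299
  E            2.916     0.2738      5.557
  solve Keq expr → x = -0.1149; check Q = 0.2174

x = -0.1149 M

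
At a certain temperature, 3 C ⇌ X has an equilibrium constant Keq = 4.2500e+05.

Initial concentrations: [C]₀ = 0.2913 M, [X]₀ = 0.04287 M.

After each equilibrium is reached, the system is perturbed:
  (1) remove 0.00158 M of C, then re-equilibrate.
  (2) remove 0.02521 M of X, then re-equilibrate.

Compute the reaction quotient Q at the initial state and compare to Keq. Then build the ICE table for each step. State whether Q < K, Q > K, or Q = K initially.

Q₀ = 1.734; Q < K (proceeds forward)

Q₀ = 1.734 vs Keq = 4.2500e+05 ⇒ Q<K, forward
Step 1:
                    C           X
  I            0.2913     0.04287
  C           -0.2844     0.09481
  E          0.006868      0.1377
  solve Keq expr → x = 0.09481; check Q = 4.2500e+05
Then remove 0.00158 M of C.
Step 2:
                    C           X
  I          0.005288      0.1377
  C          0.001571 -5.2376e-04
  E          0.006859      0.1372
  solve Keq expr → x = -5.2376e-04; check Q = 4.2500e+05
Then remove 0.02521 M of X.
Step 3:
                    C           X
  I          0.006859      0.1119
  C       -4.4617e-04  1.4872e-04
  E          0.006413      0.1121
  solve Keq expr → x = 1.4872e-04; check Q = 4.2500e+05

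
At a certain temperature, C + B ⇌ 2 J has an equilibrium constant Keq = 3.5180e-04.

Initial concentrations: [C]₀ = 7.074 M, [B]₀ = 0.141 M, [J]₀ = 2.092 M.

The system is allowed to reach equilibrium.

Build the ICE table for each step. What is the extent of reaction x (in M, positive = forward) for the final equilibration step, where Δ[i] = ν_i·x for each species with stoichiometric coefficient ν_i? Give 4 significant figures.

Q₀ = 4.388 vs Keq = 3.5180e-04 ⇒ Q>K, reverse
Step 1:
                   C          B          J
  init         7.074      0.141      2.092
  Δ            1.017      1.017     -2.035
  eq           8.091      1.158    0.05742
  solve Keq expr → x = -1.017; check Q = 3.5180e-04

x = -1.017 M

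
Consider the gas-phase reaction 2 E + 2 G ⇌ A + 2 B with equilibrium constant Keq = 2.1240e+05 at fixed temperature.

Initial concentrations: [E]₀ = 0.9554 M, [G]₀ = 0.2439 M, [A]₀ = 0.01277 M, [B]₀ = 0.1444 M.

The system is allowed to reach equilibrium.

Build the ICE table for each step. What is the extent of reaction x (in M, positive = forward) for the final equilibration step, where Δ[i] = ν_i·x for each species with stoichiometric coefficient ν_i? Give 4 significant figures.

x = 0.1217 M

Q₀ = 0.004904 vs Keq = 2.1240e+05 ⇒ Q<K, forward
Step 1:
                   E          G          A          B
  init        0.9554     0.2439    0.01277     0.1444
  Δ          -0.2435    -0.2435     0.1217     0.2435
  eq          0.7119 4.3354e-04     0.1345     0.3879
  solve Keq expr → x = 0.1217; check Q = 2.1240e+05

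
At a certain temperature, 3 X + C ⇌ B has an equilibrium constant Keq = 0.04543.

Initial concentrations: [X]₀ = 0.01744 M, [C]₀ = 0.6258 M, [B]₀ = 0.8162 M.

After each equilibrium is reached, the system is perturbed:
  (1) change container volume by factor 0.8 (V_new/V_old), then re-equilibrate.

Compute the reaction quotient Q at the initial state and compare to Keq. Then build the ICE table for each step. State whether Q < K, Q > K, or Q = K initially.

Q₀ = 2.4588e+05; Q > K (proceeds reverse)

Q₀ = 2.4588e+05 vs Keq = 0.04543 ⇒ Q>K, reverse
Step 1:
                  X         C         B
  Initial   0.01744    0.6258    0.8162
  Change      1.672    0.5572   -0.5572
  Equil       1.689     1.183     0.259
  solve Keq expr → x = -0.5572; check Q = 0.04543
Then change container volume by factor 0.8 (V_new/V_old).
Step 2:
                  X         C         B
  Initial     2.111     1.479    0.3237
  Change    -0.2516  -0.08387   0.08387
  Equil        1.86     1.395    0.4076
  solve Keq expr → x = 0.08387; check Q = 0.04543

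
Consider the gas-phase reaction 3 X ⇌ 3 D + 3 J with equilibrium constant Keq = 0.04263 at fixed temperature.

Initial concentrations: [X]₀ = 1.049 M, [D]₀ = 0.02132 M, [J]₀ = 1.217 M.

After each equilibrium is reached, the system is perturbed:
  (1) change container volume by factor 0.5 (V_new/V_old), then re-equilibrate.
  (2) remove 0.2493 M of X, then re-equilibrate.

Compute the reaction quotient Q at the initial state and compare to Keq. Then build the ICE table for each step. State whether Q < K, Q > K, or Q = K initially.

Q₀ = 1.5132e-05; Q < K (proceeds forward)

Q₀ = 1.5132e-05 vs Keq = 0.04263 ⇒ Q<K, forward
Step 1:
                   X          D          J
  init         1.049    0.02132      1.217
  Δ          -0.1914     0.1914     0.1914
  eq          0.8576     0.2127      1.408
  solve Keq expr → x = 0.0638; check Q = 0.04263
Then change container volume by factor 0.5 (V_new/V_old).
Step 2:
                   X          D          J
  init         1.715     0.4254      2.817
  Δ           0.1754    -0.1754    -0.1754
  eq           1.891       0.25      2.641
  solve Keq expr → x = -0.05846; check Q = 0.04263
Then remove 0.2493 M of X.
Step 3:
                   X          D          J
  init         1.641       0.25      2.641
  Δ           0.0271    -0.0271    -0.0271
  eq           1.668     0.2229      2.614
  solve Keq expr → x = -0.009033; check Q = 0.04263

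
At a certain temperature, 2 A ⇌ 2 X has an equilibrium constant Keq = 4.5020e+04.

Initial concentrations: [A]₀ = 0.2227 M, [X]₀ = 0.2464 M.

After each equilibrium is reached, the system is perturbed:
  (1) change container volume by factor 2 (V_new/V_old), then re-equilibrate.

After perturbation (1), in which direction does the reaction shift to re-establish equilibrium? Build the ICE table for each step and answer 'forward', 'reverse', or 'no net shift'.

Q₀ = 1.224 vs Keq = 4.5020e+04 ⇒ Q<K, forward
Step 1:
                    A           X
  init         0.2227      0.2464
  Δ           -0.2205      0.2205
  eq           0.0022      0.4669
  solve Keq expr → x = 0.1102; check Q = 4.5020e+04
Then change container volume by factor 2 (V_new/V_old).
Step 2:
                    A           X
  init         0.0011      0.2334
  Δ                 0           0
  eq           0.0011      0.2334
  solve Keq expr → x = 0; check Q = 4.5020e+04

Direction: no net shift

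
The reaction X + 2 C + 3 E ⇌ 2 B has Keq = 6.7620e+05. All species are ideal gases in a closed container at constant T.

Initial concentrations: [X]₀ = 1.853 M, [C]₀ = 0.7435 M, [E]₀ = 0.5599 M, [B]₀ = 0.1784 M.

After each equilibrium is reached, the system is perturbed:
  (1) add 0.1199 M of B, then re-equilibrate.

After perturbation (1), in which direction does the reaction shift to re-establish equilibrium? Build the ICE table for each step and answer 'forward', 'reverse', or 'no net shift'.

Direction: reverse

Q₀ = 0.177 vs Keq = 6.7620e+05 ⇒ Q<K, forward
Step 1:
                  X         C         E         B
  init        1.853    0.7435    0.5599    0.1784
  Δ         -0.1826   -0.3651   -0.5477    0.3651
  eq           1.67    0.3784   0.01222    0.5435
  solve Keq expr → x = 0.1826; check Q = 6.7620e+05
Then add 0.1199 M of B.
Step 2:
                  X         C         E         B
  init         1.67    0.3784   0.01222    0.6634
  Δ       5.6412e-04  0.001128  0.001692 -0.001128
  eq          1.671    0.3795   0.01392    0.6623
  solve Keq expr → x = -5.6412e-04; check Q = 6.7620e+05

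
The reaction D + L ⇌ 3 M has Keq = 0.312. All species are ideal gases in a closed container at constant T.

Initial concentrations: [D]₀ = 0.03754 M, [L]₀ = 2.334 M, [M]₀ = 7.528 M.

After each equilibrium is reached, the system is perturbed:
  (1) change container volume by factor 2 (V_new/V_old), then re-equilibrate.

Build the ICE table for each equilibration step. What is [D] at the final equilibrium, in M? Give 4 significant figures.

[D]_eq = 0.984 M

Q₀ = 4869 vs Keq = 0.312 ⇒ Q>K, reverse
Step 1:
                   D          L          M
  I          0.03754      2.334      7.528
  C            2.038      2.038     -6.113
  E            2.075      4.372      1.415
  solve Keq expr → x = -2.038; check Q = 0.312
Then change container volume by factor 2 (V_new/V_old).
Step 2:
                   D          L          M
  I            1.038      2.186     0.7073
  C         -0.05366   -0.05366      0.161
  E            0.984      2.132     0.8683
  solve Keq expr → x = 0.05366; check Q = 0.312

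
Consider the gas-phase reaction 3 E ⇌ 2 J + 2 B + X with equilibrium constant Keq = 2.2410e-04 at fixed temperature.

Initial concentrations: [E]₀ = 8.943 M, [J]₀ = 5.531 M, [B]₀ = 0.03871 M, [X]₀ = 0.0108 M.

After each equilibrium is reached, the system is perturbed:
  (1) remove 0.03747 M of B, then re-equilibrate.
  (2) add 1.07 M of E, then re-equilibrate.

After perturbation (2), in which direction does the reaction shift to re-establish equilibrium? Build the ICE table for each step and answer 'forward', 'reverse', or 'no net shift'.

Direction: forward

Q₀ = 6.9219e-07 vs Keq = 2.2410e-04 ⇒ Q<K, forward
Step 1:
                    E           J           B           X
  I             8.943       5.531     0.03871      0.0108
  C           -0.2628      0.1752      0.1752     0.08759
  E              8.68       5.706      0.2139     0.09839
  solve Keq expr → x = 0.08759; check Q = 2.2410e-04
Then remove 0.03747 M of B.
Step 2:
                    E           J           B           X
  I              8.68       5.706      0.1764     0.09839
  C          -0.03543     0.02362     0.02362     0.01181
  E             8.645        5.73         0.2      0.1102
  solve Keq expr → x = 0.01181; check Q = 2.2410e-04
Then add 1.07 M of E.
Step 3:
                    E           J           B           X
  I             9.715        5.73         0.2      0.1102
  C          -0.03607     0.02404     0.02404     0.01202
  E             9.679       5.754      0.2241      0.1222
  solve Keq expr → x = 0.01202; check Q = 2.2410e-04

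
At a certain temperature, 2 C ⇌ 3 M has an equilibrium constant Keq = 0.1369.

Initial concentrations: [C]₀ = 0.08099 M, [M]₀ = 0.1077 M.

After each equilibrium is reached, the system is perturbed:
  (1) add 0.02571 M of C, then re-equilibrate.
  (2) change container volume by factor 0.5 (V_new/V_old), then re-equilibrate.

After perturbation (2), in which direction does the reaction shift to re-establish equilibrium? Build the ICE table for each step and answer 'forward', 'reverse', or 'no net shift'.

Q₀ = 0.1905 vs Keq = 0.1369 ⇒ Q>K, reverse
Step 1:
                    C           M
  I           0.08099      0.1077
  C          0.004909   -0.007363
  E            0.0859      0.1003
  solve Keq expr → x = -0.002454; check Q = 0.1369
Then add 0.02571 M of C.
Step 2:
                    C           M
  I            0.1116      0.1003
  C         -0.008607     0.01291
  E             0.103      0.1132
  solve Keq expr → x = 0.004304; check Q = 0.1369
Then change container volume by factor 0.5 (V_new/V_old).
Step 3:
                    C           M
  I             0.206      0.2265
  C           0.02256    -0.03383
  E            0.2286      0.1927
  solve Keq expr → x = -0.01128; check Q = 0.1369

Direction: reverse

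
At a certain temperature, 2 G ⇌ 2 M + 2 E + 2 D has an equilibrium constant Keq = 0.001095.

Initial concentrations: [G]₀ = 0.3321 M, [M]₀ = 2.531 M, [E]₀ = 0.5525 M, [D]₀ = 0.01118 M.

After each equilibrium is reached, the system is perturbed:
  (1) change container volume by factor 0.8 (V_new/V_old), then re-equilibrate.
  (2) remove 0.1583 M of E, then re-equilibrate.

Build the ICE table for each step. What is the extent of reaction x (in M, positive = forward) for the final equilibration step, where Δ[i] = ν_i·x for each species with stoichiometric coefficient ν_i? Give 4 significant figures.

Q₀ = 0.002216 vs Keq = 0.001095 ⇒ Q>K, reverse
Step 1:
                   G          M          E          D
  init        0.3321      2.531     0.5525    0.01118
  Δ          0.00319   -0.00319   -0.00319   -0.00319
  eq          0.3353      2.528     0.5493    0.00799
  solve Keq expr → x = -0.001595; check Q = 0.001095
Then change container volume by factor 0.8 (V_new/V_old).
Step 2:
                   G          M          E          D
  init        0.4191       3.16     0.6866   0.009988
  Δ         0.003502  -0.003502  -0.003502  -0.003502
  eq          0.4226      3.156     0.6831   0.006486
  solve Keq expr → x = -0.001751; check Q = 0.001095
Then remove 0.1583 M of E.
Step 3:
                   G          M          E          D
  init        0.4226      3.156     0.5248   0.006486
  Δ        -0.001884   0.001884   0.001884   0.001884
  eq          0.4207      3.158     0.5267    0.00837
  solve Keq expr → x = 9.4180e-04; check Q = 0.001095

x = 9.4180e-04 M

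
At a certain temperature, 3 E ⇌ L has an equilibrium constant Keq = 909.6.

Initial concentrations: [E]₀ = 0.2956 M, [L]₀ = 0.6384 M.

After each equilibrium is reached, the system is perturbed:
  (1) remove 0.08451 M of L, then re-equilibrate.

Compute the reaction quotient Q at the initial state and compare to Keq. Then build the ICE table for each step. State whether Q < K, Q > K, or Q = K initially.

Q₀ = 24.72; Q < K (proceeds forward)

Q₀ = 24.72 vs Keq = 909.6 ⇒ Q<K, forward
Step 1:
                  E         L
  Initial    0.2956    0.6384
  Change    -0.2037    0.0679
  Equil     0.09191    0.7063
  solve Keq expr → x = 0.0679; check Q = 909.6
Then remove 0.08451 M of L.
Step 2:
                  E         L
  Initial   0.09191    0.6218
  Change  -0.003763  0.001254
  Equil     0.08815     0.623
  solve Keq expr → x = 0.001254; check Q = 909.6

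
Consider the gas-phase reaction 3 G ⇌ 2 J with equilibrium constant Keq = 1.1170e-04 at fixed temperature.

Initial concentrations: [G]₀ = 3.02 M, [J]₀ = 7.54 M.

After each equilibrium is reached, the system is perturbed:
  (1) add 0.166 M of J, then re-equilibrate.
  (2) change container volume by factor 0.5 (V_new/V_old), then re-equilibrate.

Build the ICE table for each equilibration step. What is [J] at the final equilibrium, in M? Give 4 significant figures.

[J]_eq = 1.478 M

Q₀ = 2.064 vs Keq = 1.1170e-04 ⇒ Q>K, reverse
Step 1:
                    G           J
  Initial        3.02        7.54
  Change        10.52      -7.013
  Equil         13.54      0.5266
  solve Keq expr → x = -3.507; check Q = 1.1170e-04
Then add 0.166 M of J.
Step 2:
                    G           J
  Initial       13.54      0.6926
  Change       0.2289     -0.1526
  Equil         13.77        0.54
  solve Keq expr → x = -0.0763; check Q = 1.1170e-04
Then change container volume by factor 0.5 (V_new/V_old).
Step 3:
                    G           J
  Initial       27.54        1.08
  Change      -0.5969      0.3979
  Equil         26.94       1.478
  solve Keq expr → x = 0.199; check Q = 1.1170e-04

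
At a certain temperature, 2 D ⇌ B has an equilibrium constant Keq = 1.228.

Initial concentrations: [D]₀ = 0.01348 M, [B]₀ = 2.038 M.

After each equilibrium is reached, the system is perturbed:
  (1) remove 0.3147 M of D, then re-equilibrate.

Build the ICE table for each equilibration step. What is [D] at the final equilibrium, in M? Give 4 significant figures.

Q₀ = 1.1216e+04 vs Keq = 1.228 ⇒ Q>K, reverse
Step 1:
                    D           B
  Initial     0.01348       2.038
  Change        1.089     -0.5446
  Equil         1.103       1.493
  solve Keq expr → x = -0.5446; check Q = 1.228
Then remove 0.3147 M of D.
Step 2:
                    D           B
  Initial      0.7881       1.493
  Change       0.2647     -0.1323
  Equil         1.053       1.361
  solve Keq expr → x = -0.1323; check Q = 1.228

[D]_eq = 1.053 M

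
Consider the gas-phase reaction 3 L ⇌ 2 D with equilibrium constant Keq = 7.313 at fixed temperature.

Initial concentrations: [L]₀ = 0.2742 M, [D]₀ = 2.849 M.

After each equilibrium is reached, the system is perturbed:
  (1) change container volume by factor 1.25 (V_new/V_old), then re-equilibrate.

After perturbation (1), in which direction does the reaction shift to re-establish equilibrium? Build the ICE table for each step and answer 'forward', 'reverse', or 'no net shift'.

Direction: reverse

Q₀ = 393.7 vs Keq = 7.313 ⇒ Q>K, reverse
Step 1:
                  L         D
  init       0.2742     2.849
  Δ          0.6528   -0.4352
  eq          0.927     2.414
  solve Keq expr → x = -0.2176; check Q = 7.313
Then change container volume by factor 1.25 (V_new/V_old).
Step 2:
                  L         D
  init       0.7416     1.931
  Δ         0.04835  -0.03223
  eq           0.79     1.899
  solve Keq expr → x = -0.01612; check Q = 7.313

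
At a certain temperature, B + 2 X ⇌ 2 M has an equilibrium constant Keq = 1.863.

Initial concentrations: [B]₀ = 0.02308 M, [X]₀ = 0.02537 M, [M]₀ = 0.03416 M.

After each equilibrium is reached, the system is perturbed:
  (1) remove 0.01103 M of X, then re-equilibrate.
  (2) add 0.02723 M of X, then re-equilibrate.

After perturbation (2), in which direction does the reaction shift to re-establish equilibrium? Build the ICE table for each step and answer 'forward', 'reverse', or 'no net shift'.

Q₀ = 78.55 vs Keq = 1.863 ⇒ Q>K, reverse
Step 1:
                    B           X           M
  I           0.02308     0.02537     0.03416
  C           0.01108     0.02217    -0.02217
  E           0.03416     0.04754     0.01199
  solve Keq expr → x = -0.01108; check Q = 1.863
Then remove 0.01103 M of X.
Step 2:
                    B           X           M
  I           0.03416     0.03651     0.01199
  C          0.001052    0.002103   -0.002103
  E           0.03522     0.03861     0.00989
  solve Keq expr → x = -0.001052; check Q = 1.863
Then add 0.02723 M of X.
Step 3:
                    B           X           M
  I           0.03522     0.06584     0.00989
  C         -0.002548   -0.005096    0.005096
  E           0.03267     0.06074     0.01499
  solve Keq expr → x = 0.002548; check Q = 1.863

Direction: forward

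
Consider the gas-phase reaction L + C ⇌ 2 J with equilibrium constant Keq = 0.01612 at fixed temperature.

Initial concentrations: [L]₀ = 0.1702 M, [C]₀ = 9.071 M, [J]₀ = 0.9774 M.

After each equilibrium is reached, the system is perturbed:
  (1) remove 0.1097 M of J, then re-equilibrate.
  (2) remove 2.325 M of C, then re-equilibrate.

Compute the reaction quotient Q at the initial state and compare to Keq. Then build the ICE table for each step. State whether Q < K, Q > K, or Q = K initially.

Q₀ = 0.6188; Q > K (proceeds reverse)

Q₀ = 0.6188 vs Keq = 0.01612 ⇒ Q>K, reverse
Step 1:
                   L          C          J
  Initial     0.1702      9.071     0.9774
  Change      0.3484     0.3484    -0.6968
  Equil       0.5186      9.419     0.2806
  solve Keq expr → x = -0.3484; check Q = 0.01612
Then remove 0.1097 M of J.
Step 2:
                   L          C          J
  Initial     0.5186      9.419     0.1709
  Change    -0.04788   -0.04788    0.09575
  Equil       0.4707      9.372     0.2667
  solve Keq expr → x = 0.04788; check Q = 0.01612
Then remove 2.325 M of C.
Step 3:
                   L          C          J
  Initial     0.4707      7.047     0.2667
  Change     0.01568    0.01568   -0.03135
  Equil       0.4864      7.062     0.2353
  solve Keq expr → x = -0.01568; check Q = 0.01612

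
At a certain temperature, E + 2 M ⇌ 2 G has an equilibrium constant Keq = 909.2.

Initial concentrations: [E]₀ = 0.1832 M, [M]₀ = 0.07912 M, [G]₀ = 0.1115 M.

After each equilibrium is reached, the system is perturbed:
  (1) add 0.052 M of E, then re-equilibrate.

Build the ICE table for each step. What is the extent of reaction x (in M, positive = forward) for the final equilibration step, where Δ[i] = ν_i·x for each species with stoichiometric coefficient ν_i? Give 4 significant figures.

Q₀ = 10.84 vs Keq = 909.2 ⇒ Q<K, forward
Step 1:
                  E         M         G
  init       0.1832   0.07912    0.1115
  Δ        -0.03207  -0.06414   0.06414
  eq         0.1511   0.01498    0.1756
  solve Keq expr → x = 0.03207; check Q = 909.2
Then add 0.052 M of E.
Step 2:
                  E         M         G
  init       0.2031   0.01498    0.1756
  Δ       -9.4489e-04  -0.00189   0.00189
  eq         0.2022   0.01309    0.1775
  solve Keq expr → x = 9.4489e-04; check Q = 909.2

x = 9.4489e-04 M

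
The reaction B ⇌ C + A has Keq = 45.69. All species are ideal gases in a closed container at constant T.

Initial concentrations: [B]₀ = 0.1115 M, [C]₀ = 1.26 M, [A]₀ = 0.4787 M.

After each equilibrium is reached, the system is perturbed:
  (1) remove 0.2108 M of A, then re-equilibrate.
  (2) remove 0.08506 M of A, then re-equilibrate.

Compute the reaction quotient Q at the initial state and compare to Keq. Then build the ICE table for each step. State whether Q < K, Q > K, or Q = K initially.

Q₀ = 5.41 vs Keq = 45.69 ⇒ Q<K, forward
Step 1:
                   B          C          A
  Initial     0.1115       1.26     0.4787
  Change    -0.09451    0.09451    0.09451
  Equil      0.01699      1.355     0.5732
  solve Keq expr → x = 0.09451; check Q = 45.69
Then remove 0.2108 M of A.
Step 2:
                   B          C          A
  Initial    0.01699      1.355     0.3624
  Change   -0.006022   0.006022   0.006022
  Equil      0.01097      1.361     0.3684
  solve Keq expr → x = 0.006022; check Q = 45.69
Then remove 0.08506 M of A.
Step 3:
                   B          C          A
  Initial    0.01097      1.361     0.2834
  Change   -0.002445   0.002445   0.002445
  Equil     0.008526      1.363     0.2858
  solve Keq expr → x = 0.002445; check Q = 45.69

Q₀ = 5.41; Q < K (proceeds forward)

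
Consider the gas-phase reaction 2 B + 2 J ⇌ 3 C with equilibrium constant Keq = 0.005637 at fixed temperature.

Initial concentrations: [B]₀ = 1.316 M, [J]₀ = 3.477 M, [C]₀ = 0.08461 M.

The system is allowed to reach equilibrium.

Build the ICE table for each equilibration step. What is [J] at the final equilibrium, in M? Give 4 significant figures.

Q₀ = 2.8930e-05 vs Keq = 0.005637 ⇒ Q<K, forward
Step 1:
                  B         J         C
  I           1.316     3.477   0.08461
  C         -0.2206   -0.2206    0.3309
  E           1.095     3.256    0.4155
  solve Keq expr → x = 0.1103; check Q = 0.005637

[J]_eq = 3.256 M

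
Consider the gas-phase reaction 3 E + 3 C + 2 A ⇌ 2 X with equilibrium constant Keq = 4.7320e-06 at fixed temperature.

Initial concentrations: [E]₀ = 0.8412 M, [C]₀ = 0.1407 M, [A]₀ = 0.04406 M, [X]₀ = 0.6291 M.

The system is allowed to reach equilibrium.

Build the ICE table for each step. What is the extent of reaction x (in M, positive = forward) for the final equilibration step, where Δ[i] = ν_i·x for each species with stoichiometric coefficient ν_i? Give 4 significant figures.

Q₀ = 1.2296e+05 vs Keq = 4.7320e-06 ⇒ Q>K, reverse
Step 1:
                    E           C           A           X
  Initial      0.8412      0.1407     0.04406      0.6291
  Change       0.9378      0.9378      0.6252     -0.6252
  Equil         1.779       1.079      0.6693     0.00387
  solve Keq expr → x = -0.3126; check Q = 4.7320e-06

x = -0.3126 M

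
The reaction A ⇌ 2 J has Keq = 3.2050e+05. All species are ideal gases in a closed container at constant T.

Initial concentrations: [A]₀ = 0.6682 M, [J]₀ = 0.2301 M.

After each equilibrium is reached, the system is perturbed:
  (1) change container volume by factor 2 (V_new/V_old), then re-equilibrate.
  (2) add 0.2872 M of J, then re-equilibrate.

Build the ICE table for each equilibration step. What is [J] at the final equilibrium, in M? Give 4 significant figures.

Q₀ = 0.07924 vs Keq = 3.2050e+05 ⇒ Q<K, forward
Step 1:
                    A           J
  init         0.6682      0.2301
  Δ           -0.6682       1.336
  eq       7.6564e-06       1.566
  solve Keq expr → x = 0.6682; check Q = 3.2050e+05
Then change container volume by factor 2 (V_new/V_old).
Step 2:
                    A           J
  init     3.8282e-06      0.7832
  Δ       -1.9141e-06  3.8282e-06
  eq       1.9141e-06      0.7832
  solve Keq expr → x = 1.9141e-06; check Q = 3.2050e+05
Then add 0.2872 M of J.
Step 3:
                    A           J
  init     1.9141e-06        1.07
  Δ        1.6611e-06 -3.3221e-06
  eq       3.5752e-06        1.07
  solve Keq expr → x = -1.6611e-06; check Q = 3.2050e+05

[J]_eq = 1.07 M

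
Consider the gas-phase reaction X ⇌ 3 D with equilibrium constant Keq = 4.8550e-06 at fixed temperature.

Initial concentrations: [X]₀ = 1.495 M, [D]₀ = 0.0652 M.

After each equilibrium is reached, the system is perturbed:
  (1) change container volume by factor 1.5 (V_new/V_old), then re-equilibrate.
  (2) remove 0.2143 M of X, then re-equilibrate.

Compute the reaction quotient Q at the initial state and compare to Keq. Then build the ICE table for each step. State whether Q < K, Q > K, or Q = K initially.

Q₀ = 1.8540e-04 vs Keq = 4.8550e-06 ⇒ Q>K, reverse
Step 1:
                   X          D
  init         1.495     0.0652
  Δ          0.01526   -0.04577
  eq            1.51    0.01943
  solve Keq expr → x = -0.01526; check Q = 4.8550e-06
Then change container volume by factor 1.5 (V_new/V_old).
Step 2:
                   X          D
  init         1.007    0.01295
  Δ        -0.001337   0.004012
  eq           1.006    0.01696
  solve Keq expr → x = 0.001337; check Q = 4.8550e-06
Then remove 0.2143 M of X.
Step 3:
                   X          D
  init        0.7912    0.01696
  Δ       4.3325e-04    -0.0013
  eq          0.7916    0.01566
  solve Keq expr → x = -4.3325e-04; check Q = 4.8550e-06

Q₀ = 1.8540e-04; Q > K (proceeds reverse)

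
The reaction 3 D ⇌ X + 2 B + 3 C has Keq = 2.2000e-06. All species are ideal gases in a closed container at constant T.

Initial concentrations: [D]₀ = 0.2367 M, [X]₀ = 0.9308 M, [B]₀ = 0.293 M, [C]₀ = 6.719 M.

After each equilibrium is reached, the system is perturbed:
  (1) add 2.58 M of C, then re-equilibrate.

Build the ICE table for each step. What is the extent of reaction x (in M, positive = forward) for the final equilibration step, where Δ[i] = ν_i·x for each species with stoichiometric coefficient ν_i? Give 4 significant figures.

x = -1.1929e-05 M

Q₀ = 1828 vs Keq = 2.2000e-06 ⇒ Q>K, reverse
Step 1:
                    D           X           B           C
  I            0.2367      0.9308       0.293       6.719
  C            0.4394     -0.1465     -0.2929     -0.4394
  E            0.6761      0.7843  5.9169e-05        6.28
  solve Keq expr → x = -0.1465; check Q = 2.2000e-06
Then add 2.58 M of C.
Step 2:
                    D           X           B           C
  I            0.6761      0.7843  5.9169e-05        8.86
  C        3.5787e-05 -1.1929e-05 -2.3858e-05 -3.5787e-05
  E            0.6761      0.7843  3.5311e-05        8.86
  solve Keq expr → x = -1.1929e-05; check Q = 2.2000e-06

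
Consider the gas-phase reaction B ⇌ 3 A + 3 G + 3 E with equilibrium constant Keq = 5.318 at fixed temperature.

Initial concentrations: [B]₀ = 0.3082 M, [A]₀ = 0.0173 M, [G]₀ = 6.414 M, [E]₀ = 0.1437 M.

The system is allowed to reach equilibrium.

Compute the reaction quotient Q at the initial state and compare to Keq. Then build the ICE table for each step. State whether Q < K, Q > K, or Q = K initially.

Q₀ = 1.3154e-05; Q < K (proceeds forward)

Q₀ = 1.3154e-05 vs Keq = 5.318 ⇒ Q<K, forward
Step 1:
                    B           A           G           E
  Initial      0.3082      0.0173       6.414      0.1437
  Change       -0.105      0.3151      0.3151      0.3151
  Equil        0.2032      0.3324       6.729      0.4588
  solve Keq expr → x = 0.105; check Q = 5.318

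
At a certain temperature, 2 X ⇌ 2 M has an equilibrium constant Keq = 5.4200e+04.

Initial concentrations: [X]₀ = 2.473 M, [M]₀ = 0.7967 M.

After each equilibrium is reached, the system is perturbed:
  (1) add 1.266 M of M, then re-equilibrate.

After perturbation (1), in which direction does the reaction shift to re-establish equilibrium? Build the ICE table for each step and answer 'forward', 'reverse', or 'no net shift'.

Q₀ = 0.1038 vs Keq = 5.4200e+04 ⇒ Q<K, forward
Step 1:
                    X           M
  init          2.473      0.7967
  Δ            -2.459       2.459
  eq          0.01398       3.256
  solve Keq expr → x = 1.23; check Q = 5.4200e+04
Then add 1.266 M of M.
Step 2:
                    X           M
  init        0.01398       4.522
  Δ          0.005415   -0.005415
  eq           0.0194       4.516
  solve Keq expr → x = -0.002707; check Q = 5.4200e+04

Direction: reverse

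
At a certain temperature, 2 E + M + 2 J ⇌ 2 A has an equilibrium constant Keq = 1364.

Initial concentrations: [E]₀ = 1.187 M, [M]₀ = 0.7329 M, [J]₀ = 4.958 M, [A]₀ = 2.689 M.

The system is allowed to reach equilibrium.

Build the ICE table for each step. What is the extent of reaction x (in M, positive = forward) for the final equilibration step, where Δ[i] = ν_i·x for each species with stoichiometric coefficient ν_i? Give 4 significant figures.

x = 0.5611 M

Q₀ = 0.2849 vs Keq = 1364 ⇒ Q<K, forward
Step 1:
                  E         M         J         A
  Initial     1.187    0.7329     4.958     2.689
  Change     -1.122   -0.5611    -1.122     1.122
  Equil     0.06489    0.1718     3.836     3.811
  solve Keq expr → x = 0.5611; check Q = 1364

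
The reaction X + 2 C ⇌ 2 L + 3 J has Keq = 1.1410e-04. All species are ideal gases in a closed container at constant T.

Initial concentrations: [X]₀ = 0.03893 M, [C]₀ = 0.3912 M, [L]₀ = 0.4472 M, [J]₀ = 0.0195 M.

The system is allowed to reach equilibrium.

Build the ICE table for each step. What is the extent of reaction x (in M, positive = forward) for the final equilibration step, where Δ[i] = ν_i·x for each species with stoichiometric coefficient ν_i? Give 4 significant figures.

x = -0.001384 M

Q₀ = 2.4890e-04 vs Keq = 1.1410e-04 ⇒ Q>K, reverse
Step 1:
                    X           C           L           J
  init        0.03893      0.3912      0.4472      0.0195
  Δ          0.001384    0.002769   -0.002769   -0.004153
  eq          0.04031       0.394      0.4444     0.01535
  solve Keq expr → x = -0.001384; check Q = 1.1410e-04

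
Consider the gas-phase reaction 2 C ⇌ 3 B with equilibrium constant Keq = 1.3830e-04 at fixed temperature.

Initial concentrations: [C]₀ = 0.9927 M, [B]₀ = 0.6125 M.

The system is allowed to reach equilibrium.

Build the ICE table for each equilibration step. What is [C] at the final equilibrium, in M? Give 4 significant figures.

[C]_eq = 1.359 M

Q₀ = 0.2332 vs Keq = 1.3830e-04 ⇒ Q>K, reverse
Step 1:
                   C          B
  init        0.9927     0.6125
  Δ            0.366    -0.5491
  eq           1.359    0.06344
  solve Keq expr → x = -0.183; check Q = 1.3830e-04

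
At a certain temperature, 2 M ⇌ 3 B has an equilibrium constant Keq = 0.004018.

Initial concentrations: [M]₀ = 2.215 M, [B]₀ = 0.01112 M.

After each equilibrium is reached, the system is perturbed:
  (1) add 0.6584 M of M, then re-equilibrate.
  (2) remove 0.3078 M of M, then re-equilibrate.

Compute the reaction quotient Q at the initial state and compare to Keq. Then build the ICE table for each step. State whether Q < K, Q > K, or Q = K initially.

Q₀ = 2.8026e-07 vs Keq = 0.004018 ⇒ Q<K, forward
Step 1:
                    M           B
  Initial       2.215     0.01112
  Change      -0.1637      0.2455
  Equil         2.051      0.2567
  solve Keq expr → x = 0.08185; check Q = 0.004018
Then add 0.6584 M of M.
Step 2:
                    M           B
  Initial        2.71      0.2567
  Change      -0.0332     0.04981
  Equil         2.677      0.3065
  solve Keq expr → x = 0.0166; check Q = 0.004018
Then remove 0.3078 M of M.
Step 3:
                    M           B
  Initial       2.369      0.3065
  Change      0.01518    -0.02277
  Equil         2.384      0.2837
  solve Keq expr → x = -0.007588; check Q = 0.004018

Q₀ = 2.8026e-07; Q < K (proceeds forward)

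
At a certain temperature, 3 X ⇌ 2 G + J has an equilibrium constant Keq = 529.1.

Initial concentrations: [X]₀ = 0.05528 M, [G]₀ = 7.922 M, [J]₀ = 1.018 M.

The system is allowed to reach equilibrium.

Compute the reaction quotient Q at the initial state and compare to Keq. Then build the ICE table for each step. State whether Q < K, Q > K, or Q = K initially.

Q₀ = 3.7819e+05 vs Keq = 529.1 ⇒ Q>K, reverse
Step 1:
                   X          G          J
  Initial    0.05528      7.922      1.018
  Change      0.4053    -0.2702    -0.1351
  Equil       0.4606      7.652     0.8829
  solve Keq expr → x = -0.1351; check Q = 529.1

Q₀ = 3.7819e+05; Q > K (proceeds reverse)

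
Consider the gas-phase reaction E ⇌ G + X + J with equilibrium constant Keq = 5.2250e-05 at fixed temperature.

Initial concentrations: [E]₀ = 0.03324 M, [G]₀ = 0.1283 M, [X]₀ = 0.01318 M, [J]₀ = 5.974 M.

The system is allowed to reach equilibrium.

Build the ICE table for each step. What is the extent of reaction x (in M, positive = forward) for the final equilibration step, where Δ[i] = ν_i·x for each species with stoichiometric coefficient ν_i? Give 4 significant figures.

Q₀ = 0.3039 vs Keq = 5.2250e-05 ⇒ Q>K, reverse
Step 1:
                   E          G          X          J
  Initial    0.03324     0.1283    0.01318      5.974
  Change     0.01318   -0.01318   -0.01318   -0.01318
  Equil      0.04642     0.1151 3.5342e-06      5.961
  solve Keq expr → x = -0.01318; check Q = 5.2250e-05

x = -0.01318 M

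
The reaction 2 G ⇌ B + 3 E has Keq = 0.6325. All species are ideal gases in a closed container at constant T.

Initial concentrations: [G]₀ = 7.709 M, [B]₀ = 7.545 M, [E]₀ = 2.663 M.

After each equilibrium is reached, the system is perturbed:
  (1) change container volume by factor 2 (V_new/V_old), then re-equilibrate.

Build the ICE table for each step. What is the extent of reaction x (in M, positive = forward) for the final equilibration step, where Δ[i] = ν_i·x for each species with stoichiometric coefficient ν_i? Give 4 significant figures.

Q₀ = 2.398 vs Keq = 0.6325 ⇒ Q>K, reverse
Step 1:
                    G           B           E
  Initial       7.709       7.545       2.663
  Change       0.5663     -0.2832     -0.8495
  Equil         8.275       7.262       1.814
  solve Keq expr → x = -0.2832; check Q = 0.6325
Then change container volume by factor 2 (V_new/V_old).
Step 2:
                    G           B           E
  Initial       4.138       3.631      0.9068
  Change      -0.2966      0.1483      0.4449
  Equil         3.841       3.779       1.352
  solve Keq expr → x = 0.1483; check Q = 0.6325

x = 0.1483 M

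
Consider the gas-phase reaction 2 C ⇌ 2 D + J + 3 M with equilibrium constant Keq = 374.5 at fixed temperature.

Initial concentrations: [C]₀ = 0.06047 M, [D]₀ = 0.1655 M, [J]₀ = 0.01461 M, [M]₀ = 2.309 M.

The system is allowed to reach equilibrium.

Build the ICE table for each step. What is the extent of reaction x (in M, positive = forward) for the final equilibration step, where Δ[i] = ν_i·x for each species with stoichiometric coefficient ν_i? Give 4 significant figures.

Q₀ = 1.347 vs Keq = 374.5 ⇒ Q<K, forward
Step 1:
                  C         D         J         M
  Initial   0.06047    0.1655   0.01461     2.309
  Change   -0.05211   0.05211   0.02605   0.07816
  Equil    0.008363    0.2176   0.04066     2.387
  solve Keq expr → x = 0.02605; check Q = 374.5

x = 0.02605 M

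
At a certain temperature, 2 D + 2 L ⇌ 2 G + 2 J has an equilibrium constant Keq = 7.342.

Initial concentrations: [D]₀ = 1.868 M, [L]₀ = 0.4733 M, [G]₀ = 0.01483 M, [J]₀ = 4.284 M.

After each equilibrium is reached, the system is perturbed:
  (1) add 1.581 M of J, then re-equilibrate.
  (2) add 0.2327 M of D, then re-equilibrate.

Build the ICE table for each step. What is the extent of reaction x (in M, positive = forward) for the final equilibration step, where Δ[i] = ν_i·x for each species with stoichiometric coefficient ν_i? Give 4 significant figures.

Q₀ = 0.005164 vs Keq = 7.342 ⇒ Q<K, forward
Step 1:
                  D         L         G         J
  init        1.868    0.4733   0.01483     4.284
  Δ         -0.2274   -0.2274    0.2274    0.2274
  eq          1.641    0.2459    0.2423     4.511
  solve Keq expr → x = 0.1137; check Q = 7.342
Then add 1.581 M of J.
Step 2:
                  D         L         G         J
  init        1.641    0.2459    0.2423     6.092
  Δ          0.0333    0.0333   -0.0333   -0.0333
  eq          1.674    0.2792     0.209     6.059
  solve Keq expr → x = -0.01665; check Q = 7.342
Then add 0.2327 M of D.
Step 3:
                  D         L         G         J
  init        1.907    0.2792     0.209     6.059
  Δ        -0.01447  -0.01447   0.01447   0.01447
  eq          1.892    0.2647    0.2234     6.074
  solve Keq expr → x = 0.007234; check Q = 7.342

x = 0.007234 M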